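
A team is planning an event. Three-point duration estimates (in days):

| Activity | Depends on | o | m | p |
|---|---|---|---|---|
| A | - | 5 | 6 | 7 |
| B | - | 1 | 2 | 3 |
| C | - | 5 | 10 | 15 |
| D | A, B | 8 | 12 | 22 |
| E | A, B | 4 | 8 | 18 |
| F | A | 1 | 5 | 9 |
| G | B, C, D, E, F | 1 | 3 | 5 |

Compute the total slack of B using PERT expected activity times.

te_A = (5 + 4·6 + 7)/6 = 36/6 = 6
te_B = (1 + 4·2 + 3)/6 = 12/6 = 2
te_C = (5 + 4·10 + 15)/6 = 60/6 = 10
te_D = (8 + 4·12 + 22)/6 = 78/6 = 13
te_E = (4 + 4·8 + 18)/6 = 54/6 = 9
te_F = (1 + 4·5 + 9)/6 = 30/6 = 5
te_G = (1 + 4·3 + 5)/6 = 18/6 = 3

Forward pass:
ES_A = 0; EF_A = 6
ES_B = 0; EF_B = 2
ES_C = 0; EF_C = 10
ES_D = max(EF_A=6, EF_B=2) = 6; EF_D = 6+13 = 19
ES_E = max(EF_A=6, EF_B=2) = 6; EF_E = 6+9 = 15
ES_F = 6; EF_F = 6+5 = 11
ES_G = max(EF_B=2, EF_C=10, EF_D=19, EF_E=15, EF_F=11) = 19; EF_G = 19+3 = 22
Expected project duration μ = 22 days. Critical path: A → D → G.

Backward pass:
LF_G = 22; LS_G = 22−3 = 19
LF_F = LS_G = 19; LS_F = 19−5 = 14
LF_E = LS_G = 19; LS_E = 19−9 = 10
LF_D = LS_G = 19; LS_D = 19−13 = 6
LF_C = LS_G = 19; LS_C = 19−10 = 9
LF_B = min(LS_D=6, LS_E=10, LS_G=19) = 6; LS_B = 6−2 = 4
LF_A = min(LS_D=6, LS_E=10, LS_F=14) = 6; LS_A = 6−6 = 0
Slack_B = LS_B − ES_B = 4 − 0 = 4

4 days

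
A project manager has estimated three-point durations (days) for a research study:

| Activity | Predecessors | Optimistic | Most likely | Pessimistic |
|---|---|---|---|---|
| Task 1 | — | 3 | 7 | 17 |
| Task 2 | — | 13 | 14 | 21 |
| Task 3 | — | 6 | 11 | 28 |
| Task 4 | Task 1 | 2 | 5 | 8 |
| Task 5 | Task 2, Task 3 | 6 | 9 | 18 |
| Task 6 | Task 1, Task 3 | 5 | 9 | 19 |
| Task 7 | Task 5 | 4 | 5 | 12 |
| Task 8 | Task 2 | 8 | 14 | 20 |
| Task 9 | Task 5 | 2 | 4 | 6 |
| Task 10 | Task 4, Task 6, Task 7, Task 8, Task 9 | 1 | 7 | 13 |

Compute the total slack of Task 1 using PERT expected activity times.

13 days

te_Task 1 = (3 + 4·7 + 17)/6 = 48/6 = 8
te_Task 2 = (13 + 4·14 + 21)/6 = 90/6 = 15
te_Task 3 = (6 + 4·11 + 28)/6 = 78/6 = 13
te_Task 4 = (2 + 4·5 + 8)/6 = 30/6 = 5
te_Task 5 = (6 + 4·9 + 18)/6 = 60/6 = 10
te_Task 6 = (5 + 4·9 + 19)/6 = 60/6 = 10
te_Task 7 = (4 + 4·5 + 12)/6 = 36/6 = 6
te_Task 8 = (8 + 4·14 + 20)/6 = 84/6 = 14
te_Task 9 = (2 + 4·4 + 6)/6 = 24/6 = 4
te_Task 10 = (1 + 4·7 + 13)/6 = 42/6 = 7

Forward pass:
ES_Task 1 = 0; EF_Task 1 = 8
ES_Task 2 = 0; EF_Task 2 = 15
ES_Task 3 = 0; EF_Task 3 = 13
ES_Task 4 = 8; EF_Task 4 = 8+5 = 13
ES_Task 5 = max(EF_Task 2=15, EF_Task 3=13) = 15; EF_Task 5 = 15+10 = 25
ES_Task 6 = max(EF_Task 1=8, EF_Task 3=13) = 13; EF_Task 6 = 13+10 = 23
ES_Task 7 = 25; EF_Task 7 = 25+6 = 31
ES_Task 8 = 15; EF_Task 8 = 15+14 = 29
ES_Task 9 = 25; EF_Task 9 = 25+4 = 29
ES_Task 10 = max(EF_Task 4=13, EF_Task 6=23, EF_Task 7=31, EF_Task 8=29, EF_Task 9=29) = 31; EF_Task 10 = 31+7 = 38
Expected project duration μ = 38 days. Critical path: Task 2 → Task 5 → Task 7 → Task 10.

Backward pass:
LF_Task 10 = 38; LS_Task 10 = 38−7 = 31
LF_Task 9 = LS_Task 10 = 31; LS_Task 9 = 31−4 = 27
LF_Task 8 = LS_Task 10 = 31; LS_Task 8 = 31−14 = 17
LF_Task 7 = LS_Task 10 = 31; LS_Task 7 = 31−6 = 25
LF_Task 6 = LS_Task 10 = 31; LS_Task 6 = 31−10 = 21
LF_Task 5 = min(LS_Task 7=25, LS_Task 9=27) = 25; LS_Task 5 = 25−10 = 15
LF_Task 4 = LS_Task 10 = 31; LS_Task 4 = 31−5 = 26
LF_Task 3 = min(LS_Task 5=15, LS_Task 6=21) = 15; LS_Task 3 = 15−13 = 2
LF_Task 2 = min(LS_Task 5=15, LS_Task 8=17) = 15; LS_Task 2 = 15−15 = 0
LF_Task 1 = min(LS_Task 4=26, LS_Task 6=21) = 21; LS_Task 1 = 21−8 = 13
Slack_Task 1 = LS_Task 1 − ES_Task 1 = 13 − 0 = 13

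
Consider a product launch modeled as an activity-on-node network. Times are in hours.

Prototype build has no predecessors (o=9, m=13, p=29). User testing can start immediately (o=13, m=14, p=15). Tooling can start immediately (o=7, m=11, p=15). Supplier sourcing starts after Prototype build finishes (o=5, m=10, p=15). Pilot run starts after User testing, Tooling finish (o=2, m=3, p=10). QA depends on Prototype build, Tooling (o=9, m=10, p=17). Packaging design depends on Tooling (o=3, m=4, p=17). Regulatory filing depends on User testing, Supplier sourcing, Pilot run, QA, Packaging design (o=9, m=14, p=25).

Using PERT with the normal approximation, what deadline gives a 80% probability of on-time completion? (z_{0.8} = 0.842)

44.8 hours

te_Prototype build = (9 + 4·13 + 29)/6 = 90/6 = 15; σ²_Prototype build = ((29−9)/6)² = 11.111
te_User testing = (13 + 4·14 + 15)/6 = 84/6 = 14; σ²_User testing = ((15−13)/6)² = 0.111
te_Tooling = (7 + 4·11 + 15)/6 = 66/6 = 11; σ²_Tooling = ((15−7)/6)² = 1.778
te_Supplier sourcing = (5 + 4·10 + 15)/6 = 60/6 = 10; σ²_Supplier sourcing = ((15−5)/6)² = 2.778
te_Pilot run = (2 + 4·3 + 10)/6 = 24/6 = 4; σ²_Pilot run = ((10−2)/6)² = 1.778
te_QA = (9 + 4·10 + 17)/6 = 66/6 = 11; σ²_QA = ((17−9)/6)² = 1.778
te_Packaging design = (3 + 4·4 + 17)/6 = 36/6 = 6; σ²_Packaging design = ((17−3)/6)² = 5.444
te_Regulatory filing = (9 + 4·14 + 25)/6 = 90/6 = 15; σ²_Regulatory filing = ((25−9)/6)² = 7.111

Forward pass:
ES_Prototype build = 0; EF_Prototype build = 15
ES_User testing = 0; EF_User testing = 14
ES_Tooling = 0; EF_Tooling = 11
ES_Supplier sourcing = 15; EF_Supplier sourcing = 15+10 = 25
ES_Pilot run = max(EF_User testing=14, EF_Tooling=11) = 14; EF_Pilot run = 14+4 = 18
ES_QA = max(EF_Prototype build=15, EF_Tooling=11) = 15; EF_QA = 15+11 = 26
ES_Packaging design = 11; EF_Packaging design = 11+6 = 17
ES_Regulatory filing = max(EF_User testing=14, EF_Supplier sourcing=25, EF_Pilot run=18, EF_QA=26, EF_Packaging design=17) = 26; EF_Regulatory filing = 26+15 = 41
Expected project duration μ = 41 hours. Critical path: Prototype build → QA → Regulatory filing.

Variance along critical path = 11.111 + 1.778 + 7.111 = 20.000; σ = 4.472 hours.
D = μ + z·σ = 41 + 0.842·4.472 = 44.8 hours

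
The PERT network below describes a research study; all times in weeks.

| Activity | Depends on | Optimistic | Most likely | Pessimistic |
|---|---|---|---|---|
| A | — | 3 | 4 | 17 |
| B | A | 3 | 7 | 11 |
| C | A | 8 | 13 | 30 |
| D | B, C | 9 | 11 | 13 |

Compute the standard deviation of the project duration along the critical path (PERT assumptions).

4.40 weeks

te_A = (3 + 4·4 + 17)/6 = 36/6 = 6; σ²_A = ((17−3)/6)² = 5.444
te_B = (3 + 4·7 + 11)/6 = 42/6 = 7; σ²_B = ((11−3)/6)² = 1.778
te_C = (8 + 4·13 + 30)/6 = 90/6 = 15; σ²_C = ((30−8)/6)² = 13.444
te_D = (9 + 4·11 + 13)/6 = 66/6 = 11; σ²_D = ((13−9)/6)² = 0.444

Forward pass:
ES_A = 0; EF_A = 6
ES_B = 6; EF_B = 6+7 = 13
ES_C = 6; EF_C = 6+15 = 21
ES_D = max(EF_B=13, EF_C=21) = 21; EF_D = 21+11 = 32
Expected project duration μ = 32 weeks. Critical path: A → C → D.

Variance along critical path = 5.444 + 13.444 + 0.444 = 19.333
σ = √19.333 = 4.397 weeks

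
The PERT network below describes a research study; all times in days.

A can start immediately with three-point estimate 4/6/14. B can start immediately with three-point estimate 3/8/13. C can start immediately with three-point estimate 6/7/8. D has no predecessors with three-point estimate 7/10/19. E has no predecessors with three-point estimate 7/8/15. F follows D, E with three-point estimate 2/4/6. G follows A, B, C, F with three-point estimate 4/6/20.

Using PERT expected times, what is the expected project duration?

23 days

te_A = (4 + 4·6 + 14)/6 = 42/6 = 7
te_B = (3 + 4·8 + 13)/6 = 48/6 = 8
te_C = (6 + 4·7 + 8)/6 = 42/6 = 7
te_D = (7 + 4·10 + 19)/6 = 66/6 = 11
te_E = (7 + 4·8 + 15)/6 = 54/6 = 9
te_F = (2 + 4·4 + 6)/6 = 24/6 = 4
te_G = (4 + 4·6 + 20)/6 = 48/6 = 8

Forward pass:
ES_A = 0; EF_A = 7
ES_B = 0; EF_B = 8
ES_C = 0; EF_C = 7
ES_D = 0; EF_D = 11
ES_E = 0; EF_E = 9
ES_F = max(EF_D=11, EF_E=9) = 11; EF_F = 11+4 = 15
ES_G = max(EF_A=7, EF_B=8, EF_C=7, EF_F=15) = 15; EF_G = 15+8 = 23
Expected project duration μ = 23 days. Critical path: D → F → G.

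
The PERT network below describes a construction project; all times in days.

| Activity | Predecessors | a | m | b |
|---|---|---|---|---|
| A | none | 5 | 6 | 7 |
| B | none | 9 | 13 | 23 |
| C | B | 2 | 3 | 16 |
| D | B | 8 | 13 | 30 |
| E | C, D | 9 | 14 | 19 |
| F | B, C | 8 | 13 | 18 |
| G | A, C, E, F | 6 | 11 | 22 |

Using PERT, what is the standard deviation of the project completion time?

5.36 days

te_A = (5 + 4·6 + 7)/6 = 36/6 = 6; σ²_A = ((7−5)/6)² = 0.111
te_B = (9 + 4·13 + 23)/6 = 84/6 = 14; σ²_B = ((23−9)/6)² = 5.444
te_C = (2 + 4·3 + 16)/6 = 30/6 = 5; σ²_C = ((16−2)/6)² = 5.444
te_D = (8 + 4·13 + 30)/6 = 90/6 = 15; σ²_D = ((30−8)/6)² = 13.444
te_E = (9 + 4·14 + 19)/6 = 84/6 = 14; σ²_E = ((19−9)/6)² = 2.778
te_F = (8 + 4·13 + 18)/6 = 78/6 = 13; σ²_F = ((18−8)/6)² = 2.778
te_G = (6 + 4·11 + 22)/6 = 72/6 = 12; σ²_G = ((22−6)/6)² = 7.111

Forward pass:
ES_A = 0; EF_A = 6
ES_B = 0; EF_B = 14
ES_C = 14; EF_C = 14+5 = 19
ES_D = 14; EF_D = 14+15 = 29
ES_E = max(EF_C=19, EF_D=29) = 29; EF_E = 29+14 = 43
ES_F = max(EF_B=14, EF_C=19) = 19; EF_F = 19+13 = 32
ES_G = max(EF_A=6, EF_C=19, EF_E=43, EF_F=32) = 43; EF_G = 43+12 = 55
Expected project duration μ = 55 days. Critical path: B → D → E → G.

Variance along critical path = 5.444 + 13.444 + 2.778 + 7.111 = 28.778
σ = √28.778 = 5.364 days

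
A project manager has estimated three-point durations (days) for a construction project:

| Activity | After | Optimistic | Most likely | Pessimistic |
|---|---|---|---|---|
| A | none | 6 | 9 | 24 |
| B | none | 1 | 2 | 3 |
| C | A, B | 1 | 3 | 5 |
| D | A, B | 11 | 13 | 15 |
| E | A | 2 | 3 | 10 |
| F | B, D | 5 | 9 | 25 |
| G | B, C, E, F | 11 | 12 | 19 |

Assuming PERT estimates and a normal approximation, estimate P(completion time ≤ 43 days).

0.145

te_A = (6 + 4·9 + 24)/6 = 66/6 = 11; σ²_A = ((24−6)/6)² = 9.000
te_B = (1 + 4·2 + 3)/6 = 12/6 = 2; σ²_B = ((3−1)/6)² = 0.111
te_C = (1 + 4·3 + 5)/6 = 18/6 = 3; σ²_C = ((5−1)/6)² = 0.444
te_D = (11 + 4·13 + 15)/6 = 78/6 = 13; σ²_D = ((15−11)/6)² = 0.444
te_E = (2 + 4·3 + 10)/6 = 24/6 = 4; σ²_E = ((10−2)/6)² = 1.778
te_F = (5 + 4·9 + 25)/6 = 66/6 = 11; σ²_F = ((25−5)/6)² = 11.111
te_G = (11 + 4·12 + 19)/6 = 78/6 = 13; σ²_G = ((19−11)/6)² = 1.778

Forward pass:
ES_A = 0; EF_A = 11
ES_B = 0; EF_B = 2
ES_C = max(EF_A=11, EF_B=2) = 11; EF_C = 11+3 = 14
ES_D = max(EF_A=11, EF_B=2) = 11; EF_D = 11+13 = 24
ES_E = 11; EF_E = 11+4 = 15
ES_F = max(EF_B=2, EF_D=24) = 24; EF_F = 24+11 = 35
ES_G = max(EF_B=2, EF_C=14, EF_E=15, EF_F=35) = 35; EF_G = 35+13 = 48
Expected project duration μ = 48 days. Critical path: A → D → F → G.

Variance along critical path = 9.000 + 0.444 + 11.111 + 1.778 = 22.333; σ = √22.333 = 4.726 days.
Z = (43 − 48) / 4.726 = -1.058
P(T ≤ 43) = Φ(-1.058) ≈ 0.145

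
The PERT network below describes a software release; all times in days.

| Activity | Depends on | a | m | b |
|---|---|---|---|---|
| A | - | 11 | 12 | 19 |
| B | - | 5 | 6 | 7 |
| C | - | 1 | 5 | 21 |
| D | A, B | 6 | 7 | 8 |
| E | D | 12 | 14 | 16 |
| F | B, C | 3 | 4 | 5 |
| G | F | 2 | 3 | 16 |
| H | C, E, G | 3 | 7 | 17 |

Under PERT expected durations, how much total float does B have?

7 days

te_A = (11 + 4·12 + 19)/6 = 78/6 = 13
te_B = (5 + 4·6 + 7)/6 = 36/6 = 6
te_C = (1 + 4·5 + 21)/6 = 42/6 = 7
te_D = (6 + 4·7 + 8)/6 = 42/6 = 7
te_E = (12 + 4·14 + 16)/6 = 84/6 = 14
te_F = (3 + 4·4 + 5)/6 = 24/6 = 4
te_G = (2 + 4·3 + 16)/6 = 30/6 = 5
te_H = (3 + 4·7 + 17)/6 = 48/6 = 8

Forward pass:
ES_A = 0; EF_A = 13
ES_B = 0; EF_B = 6
ES_C = 0; EF_C = 7
ES_D = max(EF_A=13, EF_B=6) = 13; EF_D = 13+7 = 20
ES_E = 20; EF_E = 20+14 = 34
ES_F = max(EF_B=6, EF_C=7) = 7; EF_F = 7+4 = 11
ES_G = 11; EF_G = 11+5 = 16
ES_H = max(EF_C=7, EF_E=34, EF_G=16) = 34; EF_H = 34+8 = 42
Expected project duration μ = 42 days. Critical path: A → D → E → H.

Backward pass:
LF_H = 42; LS_H = 42−8 = 34
LF_G = LS_H = 34; LS_G = 34−5 = 29
LF_F = LS_G = 29; LS_F = 29−4 = 25
LF_E = LS_H = 34; LS_E = 34−14 = 20
LF_D = LS_E = 20; LS_D = 20−7 = 13
LF_C = min(LS_F=25, LS_H=34) = 25; LS_C = 25−7 = 18
LF_B = min(LS_D=13, LS_F=25) = 13; LS_B = 13−6 = 7
LF_A = LS_D = 13; LS_A = 13−13 = 0
Slack_B = LS_B − ES_B = 7 − 0 = 7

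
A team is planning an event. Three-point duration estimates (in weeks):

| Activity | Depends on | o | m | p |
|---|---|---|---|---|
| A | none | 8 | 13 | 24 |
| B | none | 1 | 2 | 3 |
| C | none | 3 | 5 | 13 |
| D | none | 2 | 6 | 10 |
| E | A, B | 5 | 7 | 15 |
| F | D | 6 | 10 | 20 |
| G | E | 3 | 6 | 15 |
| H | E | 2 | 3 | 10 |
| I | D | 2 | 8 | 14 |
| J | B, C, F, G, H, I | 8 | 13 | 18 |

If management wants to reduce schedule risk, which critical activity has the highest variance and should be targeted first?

A

te_A = (8 + 4·13 + 24)/6 = 84/6 = 14; σ²_A = ((24−8)/6)² = 7.111
te_B = (1 + 4·2 + 3)/6 = 12/6 = 2; σ²_B = ((3−1)/6)² = 0.111
te_C = (3 + 4·5 + 13)/6 = 36/6 = 6; σ²_C = ((13−3)/6)² = 2.778
te_D = (2 + 4·6 + 10)/6 = 36/6 = 6; σ²_D = ((10−2)/6)² = 1.778
te_E = (5 + 4·7 + 15)/6 = 48/6 = 8; σ²_E = ((15−5)/6)² = 2.778
te_F = (6 + 4·10 + 20)/6 = 66/6 = 11; σ²_F = ((20−6)/6)² = 5.444
te_G = (3 + 4·6 + 15)/6 = 42/6 = 7; σ²_G = ((15−3)/6)² = 4.000
te_H = (2 + 4·3 + 10)/6 = 24/6 = 4; σ²_H = ((10−2)/6)² = 1.778
te_I = (2 + 4·8 + 14)/6 = 48/6 = 8; σ²_I = ((14−2)/6)² = 4.000
te_J = (8 + 4·13 + 18)/6 = 78/6 = 13; σ²_J = ((18−8)/6)² = 2.778

Forward pass:
ES_A = 0; EF_A = 14
ES_B = 0; EF_B = 2
ES_C = 0; EF_C = 6
ES_D = 0; EF_D = 6
ES_E = max(EF_A=14, EF_B=2) = 14; EF_E = 14+8 = 22
ES_F = 6; EF_F = 6+11 = 17
ES_G = 22; EF_G = 22+7 = 29
ES_H = 22; EF_H = 22+4 = 26
ES_I = 6; EF_I = 6+8 = 14
ES_J = max(EF_B=2, EF_C=6, EF_F=17, EF_G=29, EF_H=26, EF_I=14) = 29; EF_J = 29+13 = 42
Expected project duration μ = 42 weeks. Critical path: A → E → G → J.

Variances on critical path: σ²_A=7.111, σ²_E=2.778, σ²_G=4.000, σ²_J=2.778.
Largest is σ²_A = 7.111.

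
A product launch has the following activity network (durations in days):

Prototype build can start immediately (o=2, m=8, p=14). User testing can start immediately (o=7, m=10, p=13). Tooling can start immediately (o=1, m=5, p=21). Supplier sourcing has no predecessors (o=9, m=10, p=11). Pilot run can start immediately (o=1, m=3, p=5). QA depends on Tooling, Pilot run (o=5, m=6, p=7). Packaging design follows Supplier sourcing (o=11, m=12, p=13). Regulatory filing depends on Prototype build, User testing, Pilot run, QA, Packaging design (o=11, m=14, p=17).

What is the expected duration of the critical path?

te_Prototype build = (2 + 4·8 + 14)/6 = 48/6 = 8
te_User testing = (7 + 4·10 + 13)/6 = 60/6 = 10
te_Tooling = (1 + 4·5 + 21)/6 = 42/6 = 7
te_Supplier sourcing = (9 + 4·10 + 11)/6 = 60/6 = 10
te_Pilot run = (1 + 4·3 + 5)/6 = 18/6 = 3
te_QA = (5 + 4·6 + 7)/6 = 36/6 = 6
te_Packaging design = (11 + 4·12 + 13)/6 = 72/6 = 12
te_Regulatory filing = (11 + 4·14 + 17)/6 = 84/6 = 14

Forward pass:
ES_Prototype build = 0; EF_Prototype build = 8
ES_User testing = 0; EF_User testing = 10
ES_Tooling = 0; EF_Tooling = 7
ES_Supplier sourcing = 0; EF_Supplier sourcing = 10
ES_Pilot run = 0; EF_Pilot run = 3
ES_QA = max(EF_Tooling=7, EF_Pilot run=3) = 7; EF_QA = 7+6 = 13
ES_Packaging design = 10; EF_Packaging design = 10+12 = 22
ES_Regulatory filing = max(EF_Prototype build=8, EF_User testing=10, EF_Pilot run=3, EF_QA=13, EF_Packaging design=22) = 22; EF_Regulatory filing = 22+14 = 36
Expected project duration μ = 36 days. Critical path: Supplier sourcing → Packaging design → Regulatory filing.

36 days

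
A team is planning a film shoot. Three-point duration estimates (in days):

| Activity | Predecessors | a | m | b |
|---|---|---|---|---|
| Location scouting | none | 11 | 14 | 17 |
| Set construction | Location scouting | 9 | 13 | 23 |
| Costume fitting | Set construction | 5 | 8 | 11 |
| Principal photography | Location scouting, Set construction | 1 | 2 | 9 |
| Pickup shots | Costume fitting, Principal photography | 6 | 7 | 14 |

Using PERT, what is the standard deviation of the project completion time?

3.04 days

te_Location scouting = (11 + 4·14 + 17)/6 = 84/6 = 14; σ²_Location scouting = ((17−11)/6)² = 1.000
te_Set construction = (9 + 4·13 + 23)/6 = 84/6 = 14; σ²_Set construction = ((23−9)/6)² = 5.444
te_Costume fitting = (5 + 4·8 + 11)/6 = 48/6 = 8; σ²_Costume fitting = ((11−5)/6)² = 1.000
te_Principal photography = (1 + 4·2 + 9)/6 = 18/6 = 3; σ²_Principal photography = ((9−1)/6)² = 1.778
te_Pickup shots = (6 + 4·7 + 14)/6 = 48/6 = 8; σ²_Pickup shots = ((14−6)/6)² = 1.778

Forward pass:
ES_Location scouting = 0; EF_Location scouting = 14
ES_Set construction = 14; EF_Set construction = 14+14 = 28
ES_Costume fitting = 28; EF_Costume fitting = 28+8 = 36
ES_Principal photography = max(EF_Location scouting=14, EF_Set construction=28) = 28; EF_Principal photography = 28+3 = 31
ES_Pickup shots = max(EF_Costume fitting=36, EF_Principal photography=31) = 36; EF_Pickup shots = 36+8 = 44
Expected project duration μ = 44 days. Critical path: Location scouting → Set construction → Costume fitting → Pickup shots.

Variance along critical path = 1.000 + 5.444 + 1.000 + 1.778 = 9.222
σ = √9.222 = 3.037 days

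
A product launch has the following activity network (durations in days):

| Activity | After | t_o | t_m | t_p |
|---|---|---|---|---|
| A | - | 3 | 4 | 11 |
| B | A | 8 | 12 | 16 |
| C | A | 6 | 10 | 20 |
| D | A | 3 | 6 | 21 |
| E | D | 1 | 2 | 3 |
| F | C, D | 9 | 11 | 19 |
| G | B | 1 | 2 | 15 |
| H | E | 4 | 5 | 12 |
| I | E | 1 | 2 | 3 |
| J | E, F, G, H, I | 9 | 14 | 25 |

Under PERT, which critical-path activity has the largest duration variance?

te_A = (3 + 4·4 + 11)/6 = 30/6 = 5; σ²_A = ((11−3)/6)² = 1.778
te_B = (8 + 4·12 + 16)/6 = 72/6 = 12; σ²_B = ((16−8)/6)² = 1.778
te_C = (6 + 4·10 + 20)/6 = 66/6 = 11; σ²_C = ((20−6)/6)² = 5.444
te_D = (3 + 4·6 + 21)/6 = 48/6 = 8; σ²_D = ((21−3)/6)² = 9.000
te_E = (1 + 4·2 + 3)/6 = 12/6 = 2; σ²_E = ((3−1)/6)² = 0.111
te_F = (9 + 4·11 + 19)/6 = 72/6 = 12; σ²_F = ((19−9)/6)² = 2.778
te_G = (1 + 4·2 + 15)/6 = 24/6 = 4; σ²_G = ((15−1)/6)² = 5.444
te_H = (4 + 4·5 + 12)/6 = 36/6 = 6; σ²_H = ((12−4)/6)² = 1.778
te_I = (1 + 4·2 + 3)/6 = 12/6 = 2; σ²_I = ((3−1)/6)² = 0.111
te_J = (9 + 4·14 + 25)/6 = 90/6 = 15; σ²_J = ((25−9)/6)² = 7.111

Forward pass:
ES_A = 0; EF_A = 5
ES_B = 5; EF_B = 5+12 = 17
ES_C = 5; EF_C = 5+11 = 16
ES_D = 5; EF_D = 5+8 = 13
ES_E = 13; EF_E = 13+2 = 15
ES_F = max(EF_C=16, EF_D=13) = 16; EF_F = 16+12 = 28
ES_G = 17; EF_G = 17+4 = 21
ES_H = 15; EF_H = 15+6 = 21
ES_I = 15; EF_I = 15+2 = 17
ES_J = max(EF_E=15, EF_F=28, EF_G=21, EF_H=21, EF_I=17) = 28; EF_J = 28+15 = 43
Expected project duration μ = 43 days. Critical path: A → C → F → J.

Variances on critical path: σ²_A=1.778, σ²_C=5.444, σ²_F=2.778, σ²_J=7.111.
Largest is σ²_J = 7.111.

J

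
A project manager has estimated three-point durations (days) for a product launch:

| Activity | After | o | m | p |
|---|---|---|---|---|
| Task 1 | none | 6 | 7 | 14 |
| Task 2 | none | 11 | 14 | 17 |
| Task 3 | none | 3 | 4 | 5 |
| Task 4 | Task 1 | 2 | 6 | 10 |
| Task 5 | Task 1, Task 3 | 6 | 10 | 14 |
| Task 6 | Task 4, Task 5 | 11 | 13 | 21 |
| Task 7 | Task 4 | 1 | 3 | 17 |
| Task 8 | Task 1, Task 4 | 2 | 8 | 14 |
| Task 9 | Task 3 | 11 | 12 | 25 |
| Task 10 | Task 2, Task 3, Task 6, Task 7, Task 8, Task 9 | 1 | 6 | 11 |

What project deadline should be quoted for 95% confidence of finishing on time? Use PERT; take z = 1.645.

43.0 days

te_Task 1 = (6 + 4·7 + 14)/6 = 48/6 = 8; σ²_Task 1 = ((14−6)/6)² = 1.778
te_Task 2 = (11 + 4·14 + 17)/6 = 84/6 = 14; σ²_Task 2 = ((17−11)/6)² = 1.000
te_Task 3 = (3 + 4·4 + 5)/6 = 24/6 = 4; σ²_Task 3 = ((5−3)/6)² = 0.111
te_Task 4 = (2 + 4·6 + 10)/6 = 36/6 = 6; σ²_Task 4 = ((10−2)/6)² = 1.778
te_Task 5 = (6 + 4·10 + 14)/6 = 60/6 = 10; σ²_Task 5 = ((14−6)/6)² = 1.778
te_Task 6 = (11 + 4·13 + 21)/6 = 84/6 = 14; σ²_Task 6 = ((21−11)/6)² = 2.778
te_Task 7 = (1 + 4·3 + 17)/6 = 30/6 = 5; σ²_Task 7 = ((17−1)/6)² = 7.111
te_Task 8 = (2 + 4·8 + 14)/6 = 48/6 = 8; σ²_Task 8 = ((14−2)/6)² = 4.000
te_Task 9 = (11 + 4·12 + 25)/6 = 84/6 = 14; σ²_Task 9 = ((25−11)/6)² = 5.444
te_Task 10 = (1 + 4·6 + 11)/6 = 36/6 = 6; σ²_Task 10 = ((11−1)/6)² = 2.778

Forward pass:
ES_Task 1 = 0; EF_Task 1 = 8
ES_Task 2 = 0; EF_Task 2 = 14
ES_Task 3 = 0; EF_Task 3 = 4
ES_Task 4 = 8; EF_Task 4 = 8+6 = 14
ES_Task 5 = max(EF_Task 1=8, EF_Task 3=4) = 8; EF_Task 5 = 8+10 = 18
ES_Task 6 = max(EF_Task 4=14, EF_Task 5=18) = 18; EF_Task 6 = 18+14 = 32
ES_Task 7 = 14; EF_Task 7 = 14+5 = 19
ES_Task 8 = max(EF_Task 1=8, EF_Task 4=14) = 14; EF_Task 8 = 14+8 = 22
ES_Task 9 = 4; EF_Task 9 = 4+14 = 18
ES_Task 10 = max(EF_Task 2=14, EF_Task 3=4, EF_Task 6=32, EF_Task 7=19, EF_Task 8=22, EF_Task 9=18) = 32; EF_Task 10 = 32+6 = 38
Expected project duration μ = 38 days. Critical path: Task 1 → Task 5 → Task 6 → Task 10.

Variance along critical path = 1.778 + 1.778 + 2.778 + 2.778 = 9.111; σ = 3.018 days.
D = μ + z·σ = 38 + 1.645·3.018 = 43.0 days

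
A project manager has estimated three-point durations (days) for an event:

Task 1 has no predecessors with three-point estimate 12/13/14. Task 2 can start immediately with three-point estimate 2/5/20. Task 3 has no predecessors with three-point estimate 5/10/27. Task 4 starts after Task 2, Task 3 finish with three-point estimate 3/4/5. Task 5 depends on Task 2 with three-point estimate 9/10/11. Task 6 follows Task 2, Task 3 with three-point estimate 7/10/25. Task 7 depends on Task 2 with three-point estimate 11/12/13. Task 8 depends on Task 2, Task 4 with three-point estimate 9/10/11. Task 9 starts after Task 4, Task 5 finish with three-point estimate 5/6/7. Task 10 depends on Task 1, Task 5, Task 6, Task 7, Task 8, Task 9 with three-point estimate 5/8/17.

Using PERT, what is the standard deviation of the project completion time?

te_Task 1 = (12 + 4·13 + 14)/6 = 78/6 = 13; σ²_Task 1 = ((14−12)/6)² = 0.111
te_Task 2 = (2 + 4·5 + 20)/6 = 42/6 = 7; σ²_Task 2 = ((20−2)/6)² = 9.000
te_Task 3 = (5 + 4·10 + 27)/6 = 72/6 = 12; σ²_Task 3 = ((27−5)/6)² = 13.444
te_Task 4 = (3 + 4·4 + 5)/6 = 24/6 = 4; σ²_Task 4 = ((5−3)/6)² = 0.111
te_Task 5 = (9 + 4·10 + 11)/6 = 60/6 = 10; σ²_Task 5 = ((11−9)/6)² = 0.111
te_Task 6 = (7 + 4·10 + 25)/6 = 72/6 = 12; σ²_Task 6 = ((25−7)/6)² = 9.000
te_Task 7 = (11 + 4·12 + 13)/6 = 72/6 = 12; σ²_Task 7 = ((13−11)/6)² = 0.111
te_Task 8 = (9 + 4·10 + 11)/6 = 60/6 = 10; σ²_Task 8 = ((11−9)/6)² = 0.111
te_Task 9 = (5 + 4·6 + 7)/6 = 36/6 = 6; σ²_Task 9 = ((7−5)/6)² = 0.111
te_Task 10 = (5 + 4·8 + 17)/6 = 54/6 = 9; σ²_Task 10 = ((17−5)/6)² = 4.000

Forward pass:
ES_Task 1 = 0; EF_Task 1 = 13
ES_Task 2 = 0; EF_Task 2 = 7
ES_Task 3 = 0; EF_Task 3 = 12
ES_Task 4 = max(EF_Task 2=7, EF_Task 3=12) = 12; EF_Task 4 = 12+4 = 16
ES_Task 5 = 7; EF_Task 5 = 7+10 = 17
ES_Task 6 = max(EF_Task 2=7, EF_Task 3=12) = 12; EF_Task 6 = 12+12 = 24
ES_Task 7 = 7; EF_Task 7 = 7+12 = 19
ES_Task 8 = max(EF_Task 2=7, EF_Task 4=16) = 16; EF_Task 8 = 16+10 = 26
ES_Task 9 = max(EF_Task 4=16, EF_Task 5=17) = 17; EF_Task 9 = 17+6 = 23
ES_Task 10 = max(EF_Task 1=13, EF_Task 5=17, EF_Task 6=24, EF_Task 7=19, EF_Task 8=26, EF_Task 9=23) = 26; EF_Task 10 = 26+9 = 35
Expected project duration μ = 35 days. Critical path: Task 3 → Task 4 → Task 8 → Task 10.

Variance along critical path = 13.444 + 0.111 + 0.111 + 4.000 = 17.667
σ = √17.667 = 4.203 days

4.20 days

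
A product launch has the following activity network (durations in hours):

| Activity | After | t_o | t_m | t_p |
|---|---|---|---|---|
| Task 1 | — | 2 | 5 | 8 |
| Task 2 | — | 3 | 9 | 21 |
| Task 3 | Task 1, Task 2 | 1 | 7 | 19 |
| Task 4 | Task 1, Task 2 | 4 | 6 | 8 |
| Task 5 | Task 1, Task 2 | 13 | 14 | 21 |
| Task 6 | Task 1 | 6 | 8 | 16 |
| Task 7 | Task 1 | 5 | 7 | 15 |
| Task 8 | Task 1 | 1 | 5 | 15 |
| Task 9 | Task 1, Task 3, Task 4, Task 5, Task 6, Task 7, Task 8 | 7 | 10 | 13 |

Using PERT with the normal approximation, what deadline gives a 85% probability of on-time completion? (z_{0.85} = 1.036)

38.6 hours

te_Task 1 = (2 + 4·5 + 8)/6 = 30/6 = 5; σ²_Task 1 = ((8−2)/6)² = 1.000
te_Task 2 = (3 + 4·9 + 21)/6 = 60/6 = 10; σ²_Task 2 = ((21−3)/6)² = 9.000
te_Task 3 = (1 + 4·7 + 19)/6 = 48/6 = 8; σ²_Task 3 = ((19−1)/6)² = 9.000
te_Task 4 = (4 + 4·6 + 8)/6 = 36/6 = 6; σ²_Task 4 = ((8−4)/6)² = 0.444
te_Task 5 = (13 + 4·14 + 21)/6 = 90/6 = 15; σ²_Task 5 = ((21−13)/6)² = 1.778
te_Task 6 = (6 + 4·8 + 16)/6 = 54/6 = 9; σ²_Task 6 = ((16−6)/6)² = 2.778
te_Task 7 = (5 + 4·7 + 15)/6 = 48/6 = 8; σ²_Task 7 = ((15−5)/6)² = 2.778
te_Task 8 = (1 + 4·5 + 15)/6 = 36/6 = 6; σ²_Task 8 = ((15−1)/6)² = 5.444
te_Task 9 = (7 + 4·10 + 13)/6 = 60/6 = 10; σ²_Task 9 = ((13−7)/6)² = 1.000

Forward pass:
ES_Task 1 = 0; EF_Task 1 = 5
ES_Task 2 = 0; EF_Task 2 = 10
ES_Task 3 = max(EF_Task 1=5, EF_Task 2=10) = 10; EF_Task 3 = 10+8 = 18
ES_Task 4 = max(EF_Task 1=5, EF_Task 2=10) = 10; EF_Task 4 = 10+6 = 16
ES_Task 5 = max(EF_Task 1=5, EF_Task 2=10) = 10; EF_Task 5 = 10+15 = 25
ES_Task 6 = 5; EF_Task 6 = 5+9 = 14
ES_Task 7 = 5; EF_Task 7 = 5+8 = 13
ES_Task 8 = 5; EF_Task 8 = 5+6 = 11
ES_Task 9 = max(EF_Task 1=5, EF_Task 3=18, EF_Task 4=16, EF_Task 5=25, EF_Task 6=14, EF_Task 7=13, EF_Task 8=11) = 25; EF_Task 9 = 25+10 = 35
Expected project duration μ = 35 hours. Critical path: Task 2 → Task 5 → Task 9.

Variance along critical path = 9.000 + 1.778 + 1.000 = 11.778; σ = 3.432 hours.
D = μ + z·σ = 35 + 1.036·3.432 = 38.6 hours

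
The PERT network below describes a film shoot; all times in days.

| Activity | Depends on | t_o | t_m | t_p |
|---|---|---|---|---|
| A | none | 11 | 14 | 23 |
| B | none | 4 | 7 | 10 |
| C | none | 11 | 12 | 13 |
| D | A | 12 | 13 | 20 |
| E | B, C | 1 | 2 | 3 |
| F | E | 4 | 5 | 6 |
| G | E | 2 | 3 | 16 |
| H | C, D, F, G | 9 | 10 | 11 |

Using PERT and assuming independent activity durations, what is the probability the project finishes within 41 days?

te_A = (11 + 4·14 + 23)/6 = 90/6 = 15; σ²_A = ((23−11)/6)² = 4.000
te_B = (4 + 4·7 + 10)/6 = 42/6 = 7; σ²_B = ((10−4)/6)² = 1.000
te_C = (11 + 4·12 + 13)/6 = 72/6 = 12; σ²_C = ((13−11)/6)² = 0.111
te_D = (12 + 4·13 + 20)/6 = 84/6 = 14; σ²_D = ((20−12)/6)² = 1.778
te_E = (1 + 4·2 + 3)/6 = 12/6 = 2; σ²_E = ((3−1)/6)² = 0.111
te_F = (4 + 4·5 + 6)/6 = 30/6 = 5; σ²_F = ((6−4)/6)² = 0.111
te_G = (2 + 4·3 + 16)/6 = 30/6 = 5; σ²_G = ((16−2)/6)² = 5.444
te_H = (9 + 4·10 + 11)/6 = 60/6 = 10; σ²_H = ((11−9)/6)² = 0.111

Forward pass:
ES_A = 0; EF_A = 15
ES_B = 0; EF_B = 7
ES_C = 0; EF_C = 12
ES_D = 15; EF_D = 15+14 = 29
ES_E = max(EF_B=7, EF_C=12) = 12; EF_E = 12+2 = 14
ES_F = 14; EF_F = 14+5 = 19
ES_G = 14; EF_G = 14+5 = 19
ES_H = max(EF_C=12, EF_D=29, EF_F=19, EF_G=19) = 29; EF_H = 29+10 = 39
Expected project duration μ = 39 days. Critical path: A → D → H.

Variance along critical path = 4.000 + 1.778 + 0.111 = 5.889; σ = √5.889 = 2.427 days.
Z = (41 − 39) / 2.427 = 0.824
P(T ≤ 41) = Φ(0.824) ≈ 0.795

0.795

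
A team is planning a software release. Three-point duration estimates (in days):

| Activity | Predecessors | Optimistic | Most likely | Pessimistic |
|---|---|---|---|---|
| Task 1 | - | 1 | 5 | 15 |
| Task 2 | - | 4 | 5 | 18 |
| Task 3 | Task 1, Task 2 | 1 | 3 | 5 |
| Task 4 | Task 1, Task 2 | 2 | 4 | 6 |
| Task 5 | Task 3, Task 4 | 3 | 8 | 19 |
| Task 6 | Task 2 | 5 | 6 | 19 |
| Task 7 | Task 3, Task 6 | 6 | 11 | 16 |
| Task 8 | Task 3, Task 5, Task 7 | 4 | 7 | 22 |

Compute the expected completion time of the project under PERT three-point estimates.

te_Task 1 = (1 + 4·5 + 15)/6 = 36/6 = 6
te_Task 2 = (4 + 4·5 + 18)/6 = 42/6 = 7
te_Task 3 = (1 + 4·3 + 5)/6 = 18/6 = 3
te_Task 4 = (2 + 4·4 + 6)/6 = 24/6 = 4
te_Task 5 = (3 + 4·8 + 19)/6 = 54/6 = 9
te_Task 6 = (5 + 4·6 + 19)/6 = 48/6 = 8
te_Task 7 = (6 + 4·11 + 16)/6 = 66/6 = 11
te_Task 8 = (4 + 4·7 + 22)/6 = 54/6 = 9

Forward pass:
ES_Task 1 = 0; EF_Task 1 = 6
ES_Task 2 = 0; EF_Task 2 = 7
ES_Task 3 = max(EF_Task 1=6, EF_Task 2=7) = 7; EF_Task 3 = 7+3 = 10
ES_Task 4 = max(EF_Task 1=6, EF_Task 2=7) = 7; EF_Task 4 = 7+4 = 11
ES_Task 5 = max(EF_Task 3=10, EF_Task 4=11) = 11; EF_Task 5 = 11+9 = 20
ES_Task 6 = 7; EF_Task 6 = 7+8 = 15
ES_Task 7 = max(EF_Task 3=10, EF_Task 6=15) = 15; EF_Task 7 = 15+11 = 26
ES_Task 8 = max(EF_Task 3=10, EF_Task 5=20, EF_Task 7=26) = 26; EF_Task 8 = 26+9 = 35
Expected project duration μ = 35 days. Critical path: Task 2 → Task 6 → Task 7 → Task 8.

35 days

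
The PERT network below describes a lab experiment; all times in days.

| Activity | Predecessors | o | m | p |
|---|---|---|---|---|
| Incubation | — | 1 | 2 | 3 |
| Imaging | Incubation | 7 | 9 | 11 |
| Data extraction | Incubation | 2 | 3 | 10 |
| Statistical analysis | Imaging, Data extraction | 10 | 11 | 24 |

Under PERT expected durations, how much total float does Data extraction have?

5 days

te_Incubation = (1 + 4·2 + 3)/6 = 12/6 = 2
te_Imaging = (7 + 4·9 + 11)/6 = 54/6 = 9
te_Data extraction = (2 + 4·3 + 10)/6 = 24/6 = 4
te_Statistical analysis = (10 + 4·11 + 24)/6 = 78/6 = 13

Forward pass:
ES_Incubation = 0; EF_Incubation = 2
ES_Imaging = 2; EF_Imaging = 2+9 = 11
ES_Data extraction = 2; EF_Data extraction = 2+4 = 6
ES_Statistical analysis = max(EF_Imaging=11, EF_Data extraction=6) = 11; EF_Statistical analysis = 11+13 = 24
Expected project duration μ = 24 days. Critical path: Incubation → Imaging → Statistical analysis.

Backward pass:
LF_Statistical analysis = 24; LS_Statistical analysis = 24−13 = 11
LF_Data extraction = LS_Statistical analysis = 11; LS_Data extraction = 11−4 = 7
LF_Imaging = LS_Statistical analysis = 11; LS_Imaging = 11−9 = 2
LF_Incubation = min(LS_Imaging=2, LS_Data extraction=7) = 2; LS_Incubation = 2−2 = 0
Slack_Data extraction = LS_Data extraction − ES_Data extraction = 7 − 2 = 5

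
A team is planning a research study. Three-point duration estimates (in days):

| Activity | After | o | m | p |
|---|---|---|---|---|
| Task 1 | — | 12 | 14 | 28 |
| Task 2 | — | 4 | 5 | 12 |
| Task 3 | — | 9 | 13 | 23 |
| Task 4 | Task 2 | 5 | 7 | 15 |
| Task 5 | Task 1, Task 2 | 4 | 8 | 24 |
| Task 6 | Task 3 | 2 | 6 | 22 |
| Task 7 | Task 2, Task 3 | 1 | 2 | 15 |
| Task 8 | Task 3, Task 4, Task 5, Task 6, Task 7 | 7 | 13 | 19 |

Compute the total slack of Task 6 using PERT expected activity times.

te_Task 1 = (12 + 4·14 + 28)/6 = 96/6 = 16
te_Task 2 = (4 + 4·5 + 12)/6 = 36/6 = 6
te_Task 3 = (9 + 4·13 + 23)/6 = 84/6 = 14
te_Task 4 = (5 + 4·7 + 15)/6 = 48/6 = 8
te_Task 5 = (4 + 4·8 + 24)/6 = 60/6 = 10
te_Task 6 = (2 + 4·6 + 22)/6 = 48/6 = 8
te_Task 7 = (1 + 4·2 + 15)/6 = 24/6 = 4
te_Task 8 = (7 + 4·13 + 19)/6 = 78/6 = 13

Forward pass:
ES_Task 1 = 0; EF_Task 1 = 16
ES_Task 2 = 0; EF_Task 2 = 6
ES_Task 3 = 0; EF_Task 3 = 14
ES_Task 4 = 6; EF_Task 4 = 6+8 = 14
ES_Task 5 = max(EF_Task 1=16, EF_Task 2=6) = 16; EF_Task 5 = 16+10 = 26
ES_Task 6 = 14; EF_Task 6 = 14+8 = 22
ES_Task 7 = max(EF_Task 2=6, EF_Task 3=14) = 14; EF_Task 7 = 14+4 = 18
ES_Task 8 = max(EF_Task 3=14, EF_Task 4=14, EF_Task 5=26, EF_Task 6=22, EF_Task 7=18) = 26; EF_Task 8 = 26+13 = 39
Expected project duration μ = 39 days. Critical path: Task 1 → Task 5 → Task 8.

Backward pass:
LF_Task 8 = 39; LS_Task 8 = 39−13 = 26
LF_Task 7 = LS_Task 8 = 26; LS_Task 7 = 26−4 = 22
LF_Task 6 = LS_Task 8 = 26; LS_Task 6 = 26−8 = 18
LF_Task 5 = LS_Task 8 = 26; LS_Task 5 = 26−10 = 16
LF_Task 4 = LS_Task 8 = 26; LS_Task 4 = 26−8 = 18
LF_Task 3 = min(LS_Task 6=18, LS_Task 7=22, LS_Task 8=26) = 18; LS_Task 3 = 18−14 = 4
LF_Task 2 = min(LS_Task 4=18, LS_Task 5=16, LS_Task 7=22) = 16; LS_Task 2 = 16−6 = 10
LF_Task 1 = LS_Task 5 = 16; LS_Task 1 = 16−16 = 0
Slack_Task 6 = LS_Task 6 − ES_Task 6 = 18 − 14 = 4

4 days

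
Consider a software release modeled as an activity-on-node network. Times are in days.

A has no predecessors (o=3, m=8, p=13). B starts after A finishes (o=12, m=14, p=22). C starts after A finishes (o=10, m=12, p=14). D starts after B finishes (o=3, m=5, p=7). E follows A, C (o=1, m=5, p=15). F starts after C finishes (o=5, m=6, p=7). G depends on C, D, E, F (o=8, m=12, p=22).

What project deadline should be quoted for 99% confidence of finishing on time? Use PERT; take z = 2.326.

48.9 days

te_A = (3 + 4·8 + 13)/6 = 48/6 = 8; σ²_A = ((13−3)/6)² = 2.778
te_B = (12 + 4·14 + 22)/6 = 90/6 = 15; σ²_B = ((22−12)/6)² = 2.778
te_C = (10 + 4·12 + 14)/6 = 72/6 = 12; σ²_C = ((14−10)/6)² = 0.444
te_D = (3 + 4·5 + 7)/6 = 30/6 = 5; σ²_D = ((7−3)/6)² = 0.444
te_E = (1 + 4·5 + 15)/6 = 36/6 = 6; σ²_E = ((15−1)/6)² = 5.444
te_F = (5 + 4·6 + 7)/6 = 36/6 = 6; σ²_F = ((7−5)/6)² = 0.111
te_G = (8 + 4·12 + 22)/6 = 78/6 = 13; σ²_G = ((22−8)/6)² = 5.444

Forward pass:
ES_A = 0; EF_A = 8
ES_B = 8; EF_B = 8+15 = 23
ES_C = 8; EF_C = 8+12 = 20
ES_D = 23; EF_D = 23+5 = 28
ES_E = max(EF_A=8, EF_C=20) = 20; EF_E = 20+6 = 26
ES_F = 20; EF_F = 20+6 = 26
ES_G = max(EF_C=20, EF_D=28, EF_E=26, EF_F=26) = 28; EF_G = 28+13 = 41
Expected project duration μ = 41 days. Critical path: A → B → D → G.

Variance along critical path = 2.778 + 2.778 + 0.444 + 5.444 = 11.444; σ = 3.383 days.
D = μ + z·σ = 41 + 2.326·3.383 = 48.9 days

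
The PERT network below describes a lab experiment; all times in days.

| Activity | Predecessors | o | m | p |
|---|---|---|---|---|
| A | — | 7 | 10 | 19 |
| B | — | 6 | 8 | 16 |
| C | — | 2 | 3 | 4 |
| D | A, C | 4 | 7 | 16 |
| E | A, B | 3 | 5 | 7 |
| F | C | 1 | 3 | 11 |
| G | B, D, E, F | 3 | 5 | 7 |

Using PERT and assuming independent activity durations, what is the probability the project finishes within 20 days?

0.084

te_A = (7 + 4·10 + 19)/6 = 66/6 = 11; σ²_A = ((19−7)/6)² = 4.000
te_B = (6 + 4·8 + 16)/6 = 54/6 = 9; σ²_B = ((16−6)/6)² = 2.778
te_C = (2 + 4·3 + 4)/6 = 18/6 = 3; σ²_C = ((4−2)/6)² = 0.111
te_D = (4 + 4·7 + 16)/6 = 48/6 = 8; σ²_D = ((16−4)/6)² = 4.000
te_E = (3 + 4·5 + 7)/6 = 30/6 = 5; σ²_E = ((7−3)/6)² = 0.444
te_F = (1 + 4·3 + 11)/6 = 24/6 = 4; σ²_F = ((11−1)/6)² = 2.778
te_G = (3 + 4·5 + 7)/6 = 30/6 = 5; σ²_G = ((7−3)/6)² = 0.444

Forward pass:
ES_A = 0; EF_A = 11
ES_B = 0; EF_B = 9
ES_C = 0; EF_C = 3
ES_D = max(EF_A=11, EF_C=3) = 11; EF_D = 11+8 = 19
ES_E = max(EF_A=11, EF_B=9) = 11; EF_E = 11+5 = 16
ES_F = 3; EF_F = 3+4 = 7
ES_G = max(EF_B=9, EF_D=19, EF_E=16, EF_F=7) = 19; EF_G = 19+5 = 24
Expected project duration μ = 24 days. Critical path: A → D → G.

Variance along critical path = 4.000 + 4.000 + 0.444 = 8.444; σ = √8.444 = 2.906 days.
Z = (20 − 24) / 2.906 = -1.376
P(T ≤ 20) = Φ(-1.376) ≈ 0.084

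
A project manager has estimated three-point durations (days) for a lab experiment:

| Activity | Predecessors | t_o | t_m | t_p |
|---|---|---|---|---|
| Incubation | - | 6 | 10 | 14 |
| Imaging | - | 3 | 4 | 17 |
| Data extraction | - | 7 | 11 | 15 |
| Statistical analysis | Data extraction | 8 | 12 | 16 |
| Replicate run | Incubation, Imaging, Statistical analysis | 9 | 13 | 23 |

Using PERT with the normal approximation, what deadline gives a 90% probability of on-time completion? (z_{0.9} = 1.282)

40.8 days

te_Incubation = (6 + 4·10 + 14)/6 = 60/6 = 10; σ²_Incubation = ((14−6)/6)² = 1.778
te_Imaging = (3 + 4·4 + 17)/6 = 36/6 = 6; σ²_Imaging = ((17−3)/6)² = 5.444
te_Data extraction = (7 + 4·11 + 15)/6 = 66/6 = 11; σ²_Data extraction = ((15−7)/6)² = 1.778
te_Statistical analysis = (8 + 4·12 + 16)/6 = 72/6 = 12; σ²_Statistical analysis = ((16−8)/6)² = 1.778
te_Replicate run = (9 + 4·13 + 23)/6 = 84/6 = 14; σ²_Replicate run = ((23−9)/6)² = 5.444

Forward pass:
ES_Incubation = 0; EF_Incubation = 10
ES_Imaging = 0; EF_Imaging = 6
ES_Data extraction = 0; EF_Data extraction = 11
ES_Statistical analysis = 11; EF_Statistical analysis = 11+12 = 23
ES_Replicate run = max(EF_Incubation=10, EF_Imaging=6, EF_Statistical analysis=23) = 23; EF_Replicate run = 23+14 = 37
Expected project duration μ = 37 days. Critical path: Data extraction → Statistical analysis → Replicate run.

Variance along critical path = 1.778 + 1.778 + 5.444 = 9.000; σ = 3.000 days.
D = μ + z·σ = 37 + 1.282·3.000 = 40.8 days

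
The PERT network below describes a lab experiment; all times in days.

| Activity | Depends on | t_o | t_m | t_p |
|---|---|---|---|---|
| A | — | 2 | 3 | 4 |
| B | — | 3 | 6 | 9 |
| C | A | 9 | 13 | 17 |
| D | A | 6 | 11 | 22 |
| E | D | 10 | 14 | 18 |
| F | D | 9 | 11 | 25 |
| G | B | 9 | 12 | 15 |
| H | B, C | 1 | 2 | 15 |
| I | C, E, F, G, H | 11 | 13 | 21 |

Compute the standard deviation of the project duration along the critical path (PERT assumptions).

3.43 days

te_A = (2 + 4·3 + 4)/6 = 18/6 = 3; σ²_A = ((4−2)/6)² = 0.111
te_B = (3 + 4·6 + 9)/6 = 36/6 = 6; σ²_B = ((9−3)/6)² = 1.000
te_C = (9 + 4·13 + 17)/6 = 78/6 = 13; σ²_C = ((17−9)/6)² = 1.778
te_D = (6 + 4·11 + 22)/6 = 72/6 = 12; σ²_D = ((22−6)/6)² = 7.111
te_E = (10 + 4·14 + 18)/6 = 84/6 = 14; σ²_E = ((18−10)/6)² = 1.778
te_F = (9 + 4·11 + 25)/6 = 78/6 = 13; σ²_F = ((25−9)/6)² = 7.111
te_G = (9 + 4·12 + 15)/6 = 72/6 = 12; σ²_G = ((15−9)/6)² = 1.000
te_H = (1 + 4·2 + 15)/6 = 24/6 = 4; σ²_H = ((15−1)/6)² = 5.444
te_I = (11 + 4·13 + 21)/6 = 84/6 = 14; σ²_I = ((21−11)/6)² = 2.778

Forward pass:
ES_A = 0; EF_A = 3
ES_B = 0; EF_B = 6
ES_C = 3; EF_C = 3+13 = 16
ES_D = 3; EF_D = 3+12 = 15
ES_E = 15; EF_E = 15+14 = 29
ES_F = 15; EF_F = 15+13 = 28
ES_G = 6; EF_G = 6+12 = 18
ES_H = max(EF_B=6, EF_C=16) = 16; EF_H = 16+4 = 20
ES_I = max(EF_C=16, EF_E=29, EF_F=28, EF_G=18, EF_H=20) = 29; EF_I = 29+14 = 43
Expected project duration μ = 43 days. Critical path: A → D → E → I.

Variance along critical path = 0.111 + 7.111 + 1.778 + 2.778 = 11.778
σ = √11.778 = 3.432 days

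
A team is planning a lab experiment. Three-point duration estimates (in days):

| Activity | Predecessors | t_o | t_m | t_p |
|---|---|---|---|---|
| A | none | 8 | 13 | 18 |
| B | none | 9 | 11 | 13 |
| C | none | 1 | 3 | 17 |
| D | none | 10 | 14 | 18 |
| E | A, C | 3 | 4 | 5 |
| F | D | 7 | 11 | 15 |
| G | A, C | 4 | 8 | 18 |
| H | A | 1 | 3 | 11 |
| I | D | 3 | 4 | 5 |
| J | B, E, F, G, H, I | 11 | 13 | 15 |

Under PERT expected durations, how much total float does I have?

te_A = (8 + 4·13 + 18)/6 = 78/6 = 13
te_B = (9 + 4·11 + 13)/6 = 66/6 = 11
te_C = (1 + 4·3 + 17)/6 = 30/6 = 5
te_D = (10 + 4·14 + 18)/6 = 84/6 = 14
te_E = (3 + 4·4 + 5)/6 = 24/6 = 4
te_F = (7 + 4·11 + 15)/6 = 66/6 = 11
te_G = (4 + 4·8 + 18)/6 = 54/6 = 9
te_H = (1 + 4·3 + 11)/6 = 24/6 = 4
te_I = (3 + 4·4 + 5)/6 = 24/6 = 4
te_J = (11 + 4·13 + 15)/6 = 78/6 = 13

Forward pass:
ES_A = 0; EF_A = 13
ES_B = 0; EF_B = 11
ES_C = 0; EF_C = 5
ES_D = 0; EF_D = 14
ES_E = max(EF_A=13, EF_C=5) = 13; EF_E = 13+4 = 17
ES_F = 14; EF_F = 14+11 = 25
ES_G = max(EF_A=13, EF_C=5) = 13; EF_G = 13+9 = 22
ES_H = 13; EF_H = 13+4 = 17
ES_I = 14; EF_I = 14+4 = 18
ES_J = max(EF_B=11, EF_E=17, EF_F=25, EF_G=22, EF_H=17, EF_I=18) = 25; EF_J = 25+13 = 38
Expected project duration μ = 38 days. Critical path: D → F → J.

Backward pass:
LF_J = 38; LS_J = 38−13 = 25
LF_I = LS_J = 25; LS_I = 25−4 = 21
LF_H = LS_J = 25; LS_H = 25−4 = 21
LF_G = LS_J = 25; LS_G = 25−9 = 16
LF_F = LS_J = 25; LS_F = 25−11 = 14
LF_E = LS_J = 25; LS_E = 25−4 = 21
LF_D = min(LS_F=14, LS_I=21) = 14; LS_D = 14−14 = 0
LF_C = min(LS_E=21, LS_G=16) = 16; LS_C = 16−5 = 11
LF_B = LS_J = 25; LS_B = 25−11 = 14
LF_A = min(LS_E=21, LS_G=16, LS_H=21) = 16; LS_A = 16−13 = 3
Slack_I = LS_I − ES_I = 21 − 14 = 7

7 days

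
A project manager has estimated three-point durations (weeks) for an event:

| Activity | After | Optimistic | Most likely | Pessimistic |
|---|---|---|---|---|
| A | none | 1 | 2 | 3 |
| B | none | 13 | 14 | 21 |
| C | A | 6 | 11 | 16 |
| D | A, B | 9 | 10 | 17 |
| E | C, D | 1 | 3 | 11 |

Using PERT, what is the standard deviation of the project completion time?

2.52 weeks

te_A = (1 + 4·2 + 3)/6 = 12/6 = 2; σ²_A = ((3−1)/6)² = 0.111
te_B = (13 + 4·14 + 21)/6 = 90/6 = 15; σ²_B = ((21−13)/6)² = 1.778
te_C = (6 + 4·11 + 16)/6 = 66/6 = 11; σ²_C = ((16−6)/6)² = 2.778
te_D = (9 + 4·10 + 17)/6 = 66/6 = 11; σ²_D = ((17−9)/6)² = 1.778
te_E = (1 + 4·3 + 11)/6 = 24/6 = 4; σ²_E = ((11−1)/6)² = 2.778

Forward pass:
ES_A = 0; EF_A = 2
ES_B = 0; EF_B = 15
ES_C = 2; EF_C = 2+11 = 13
ES_D = max(EF_A=2, EF_B=15) = 15; EF_D = 15+11 = 26
ES_E = max(EF_C=13, EF_D=26) = 26; EF_E = 26+4 = 30
Expected project duration μ = 30 weeks. Critical path: B → D → E.

Variance along critical path = 1.778 + 1.778 + 2.778 = 6.333
σ = √6.333 = 2.517 weeks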